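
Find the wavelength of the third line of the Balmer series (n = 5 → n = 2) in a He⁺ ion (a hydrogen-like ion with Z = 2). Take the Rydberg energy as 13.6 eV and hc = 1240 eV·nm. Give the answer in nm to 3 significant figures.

The Balmer series terminates on n_f = 2; the third line has n_i = 2+3 = 5.
ΔE = 54.40 × (1/2² − 1/5²) = 11.42 eV.
λ = 1240 / 11.42 = 109 nm.

109 nm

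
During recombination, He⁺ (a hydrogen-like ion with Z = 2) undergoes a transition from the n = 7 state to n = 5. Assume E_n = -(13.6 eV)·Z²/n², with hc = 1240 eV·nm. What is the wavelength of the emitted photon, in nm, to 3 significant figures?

For Z = 2 the level energies scale as Z², so the effective Rydberg energy is 13.6 × 4 = 54.40 eV.
ΔE = 54.40 × (1/5² − 1/7²) = 54.40 × 0.01959 = 1.066 eV.
λ = hc/ΔE = 1240 / 1.066 = 1160 nm.

1160 nm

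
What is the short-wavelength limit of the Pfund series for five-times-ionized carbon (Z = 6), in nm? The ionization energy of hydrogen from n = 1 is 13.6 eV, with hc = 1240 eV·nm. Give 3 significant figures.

63.3 nm

The Pfund series has lower level n_f = 5; the series limit corresponds to n_i → ∞.
ΔE_max = 13.6 × 36 / 5² = 19.58 eV.
λ_min = 1240 / 19.58 = 63.3 nm.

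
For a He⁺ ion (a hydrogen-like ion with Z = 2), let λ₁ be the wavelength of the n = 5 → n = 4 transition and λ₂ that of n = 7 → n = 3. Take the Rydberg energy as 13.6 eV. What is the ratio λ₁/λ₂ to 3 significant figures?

λ ∝ 1/ΔE ∝ 1/(1/n_f² − 1/n_i²), and the Z² and hc factors cancel in the ratio.
λ₁/λ₂ = (1/3² − 1/7²)/(1/4² − 1/5²) = 0.09070/0.02250 = 4.03.

4.03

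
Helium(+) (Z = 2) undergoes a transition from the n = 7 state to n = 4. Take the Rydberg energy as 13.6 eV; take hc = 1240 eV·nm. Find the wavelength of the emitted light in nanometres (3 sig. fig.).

For Z = 2 the level energies scale as Z², so the effective Rydberg energy is 13.6 × 4 = 54.40 eV.
ΔE = 54.40 × (1/4² − 1/7²) = 54.40 × 0.04209 = 2.290 eV.
λ = hc/ΔE = 1240 / 2.290 = 542 nm.

542 nm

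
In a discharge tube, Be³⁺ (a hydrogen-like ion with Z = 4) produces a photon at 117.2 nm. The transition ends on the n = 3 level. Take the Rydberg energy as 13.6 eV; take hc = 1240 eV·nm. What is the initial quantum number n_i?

n_i = 4

The photon energy is ΔE = hc/λ = 1240 / 117.2 = 10.58 eV.
With Z = 4, ΔE = 217.6 × (1/n_f² − 1/n_i²), so 1/n_f² − 1/n_i² = 0.04862.
With n_f = 3: 1/n_i² = 1/9 − 0.04862 = 0.06249, so n_i ≈ 4.00.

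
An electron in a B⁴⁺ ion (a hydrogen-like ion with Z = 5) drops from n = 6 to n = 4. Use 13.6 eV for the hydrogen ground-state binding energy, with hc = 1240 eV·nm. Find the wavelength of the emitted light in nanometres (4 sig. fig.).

105.0 nm

For Z = 5 the level energies scale as Z², so the effective Rydberg energy is 13.6 × 25 = 340.0 eV.
ΔE = 340.0 × (1/4² − 1/6²) = 340.0 × 0.03472 = 11.81 eV.
λ = hc/ΔE = 1240 / 11.81 = 105.0 nm.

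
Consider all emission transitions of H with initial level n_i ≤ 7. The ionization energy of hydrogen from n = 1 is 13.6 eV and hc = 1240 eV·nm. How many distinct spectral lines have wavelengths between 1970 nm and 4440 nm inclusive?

3

Enumerate all n_i → n_f pairs with 1 ≤ n_f < n_i ≤ 7 and compute λ = 1240 / [13.6·1·(1/n_f² − 1/n_i²)].
Lines falling in [1970, 4440] nm: 7→4 (2166 nm), 6→4 (2626 nm), 5→4 (4052 nm).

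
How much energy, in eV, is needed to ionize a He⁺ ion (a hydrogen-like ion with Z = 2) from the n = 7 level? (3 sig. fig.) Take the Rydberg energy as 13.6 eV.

E_n = −13.6 Z²/n² = −54.40/n² eV for Z = 2.
E_7 = −54.40/49 = −1.11 eV, so ionization (to E = 0) requires 1.11 eV.

1.11 eV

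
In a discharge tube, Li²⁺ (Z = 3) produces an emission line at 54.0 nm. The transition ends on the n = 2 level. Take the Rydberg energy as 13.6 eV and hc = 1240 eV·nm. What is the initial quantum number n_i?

n_i = 4

The photon energy is ΔE = hc/λ = 1240 / 54.0 = 22.96 eV.
With Z = 3, ΔE = 122.4 × (1/n_f² − 1/n_i²), so 1/n_f² − 1/n_i² = 0.1876.
With n_f = 2: 1/n_i² = 1/4 − 0.1876 = 0.06239, so n_i ≈ 4.00.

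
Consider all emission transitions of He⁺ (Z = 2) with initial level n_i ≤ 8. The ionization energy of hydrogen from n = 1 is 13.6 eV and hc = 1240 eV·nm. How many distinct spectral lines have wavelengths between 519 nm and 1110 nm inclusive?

Enumerate all n_i → n_f pairs with 1 ≤ n_f < n_i ≤ 8 and compute λ = 1240 / [13.6·4·(1/n_f² − 1/n_i²)].
Lines falling in [519, 1110] nm: 7→4 (541.5 nm), 6→4 (656.5 nm), 8→5 (935.1 nm), 5→4 (1013 nm).

4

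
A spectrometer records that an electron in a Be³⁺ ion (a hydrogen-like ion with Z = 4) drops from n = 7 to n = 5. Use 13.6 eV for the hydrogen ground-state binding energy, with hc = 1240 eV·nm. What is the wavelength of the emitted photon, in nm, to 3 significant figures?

For Z = 4 the level energies scale as Z², so the effective Rydberg energy is 13.6 × 16 = 217.6 eV.
ΔE = 217.6 × (1/5² − 1/7²) = 217.6 × 0.01959 = 4.263 eV.
λ = hc/ΔE = 1240 / 4.263 = 291 nm.

291 nm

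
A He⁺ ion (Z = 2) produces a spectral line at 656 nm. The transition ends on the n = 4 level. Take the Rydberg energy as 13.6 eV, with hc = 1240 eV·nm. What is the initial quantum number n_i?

n_i = 6

The photon energy is ΔE = hc/λ = 1240 / 656 = 1.890 eV.
With Z = 2, ΔE = 54.40 × (1/n_f² − 1/n_i²), so 1/n_f² − 1/n_i² = 0.03475.
With n_f = 4: 1/n_i² = 1/16 − 0.03475 = 0.02775, so n_i ≈ 6.00.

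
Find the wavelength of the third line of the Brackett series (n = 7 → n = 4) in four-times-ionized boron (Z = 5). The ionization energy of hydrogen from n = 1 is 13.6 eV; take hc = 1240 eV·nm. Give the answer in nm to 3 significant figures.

86.6 nm

The Brackett series terminates on n_f = 4; the third line has n_i = 4+3 = 7.
ΔE = 340.0 × (1/4² − 1/7²) = 14.31 eV.
λ = 1240 / 14.31 = 86.6 nm.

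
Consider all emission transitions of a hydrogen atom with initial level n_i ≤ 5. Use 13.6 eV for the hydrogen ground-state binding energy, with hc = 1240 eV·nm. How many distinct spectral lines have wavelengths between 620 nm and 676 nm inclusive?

1

Enumerate all n_i → n_f pairs with 1 ≤ n_f < n_i ≤ 5 and compute λ = 1240 / [13.6·1·(1/n_f² − 1/n_i²)].
Lines falling in [620, 676] nm: 3→2 (656.5 nm).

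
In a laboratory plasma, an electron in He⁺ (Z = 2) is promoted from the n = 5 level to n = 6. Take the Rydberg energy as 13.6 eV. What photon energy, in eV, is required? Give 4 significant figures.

The Bohr energies scale as Z², so for Z = 2: E_n = −54.40/n² eV.
E_6 = −54.40/36 = −1.511 eV and E_5 = −54.40/25 = −2.176 eV.
The photon energy is |E_6 − E_5| = 0.6649 eV.

0.6649 eV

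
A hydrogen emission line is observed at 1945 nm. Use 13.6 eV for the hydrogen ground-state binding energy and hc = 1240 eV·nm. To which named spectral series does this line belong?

ΔE = 1240/1945 = 0.6375 eV.
This matches 13.6 × (1/4² − 1/8²), so n_f = 4: the Brackett series.

Brackett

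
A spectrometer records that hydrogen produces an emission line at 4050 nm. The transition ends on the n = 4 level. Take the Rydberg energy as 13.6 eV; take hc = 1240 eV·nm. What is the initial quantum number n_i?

The photon energy is ΔE = hc/λ = 1240 / 4050 = 0.3062 eV.
With Z = 1, ΔE = 13.60 × (1/n_f² − 1/n_i²), so 1/n_f² − 1/n_i² = 0.02251.
With n_f = 4: 1/n_i² = 1/16 − 0.02251 = 0.03999, so n_i ≈ 5.00.

n_i = 5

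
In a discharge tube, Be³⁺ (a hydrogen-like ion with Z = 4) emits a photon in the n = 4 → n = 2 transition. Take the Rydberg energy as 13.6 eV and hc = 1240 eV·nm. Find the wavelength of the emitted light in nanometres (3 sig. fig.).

For Z = 4 the level energies scale as Z², so the effective Rydberg energy is 13.6 × 16 = 217.6 eV.
ΔE = 217.6 × (1/2² − 1/4²) = 217.6 × 0.1875 = 40.80 eV.
λ = hc/ΔE = 1240 / 40.80 = 30.4 nm.

30.4 nm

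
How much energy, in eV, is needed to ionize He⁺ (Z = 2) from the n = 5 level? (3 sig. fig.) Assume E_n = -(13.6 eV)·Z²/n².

E_n = −13.6 Z²/n² = −54.40/n² eV for Z = 2.
E_5 = −54.40/25 = −2.18 eV, so ionization (to E = 0) requires 2.18 eV.

2.18 eV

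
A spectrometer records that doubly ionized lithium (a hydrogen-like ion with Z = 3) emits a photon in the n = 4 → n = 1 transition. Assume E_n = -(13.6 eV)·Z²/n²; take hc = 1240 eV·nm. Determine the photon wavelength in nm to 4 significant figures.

For Z = 3 the level energies scale as Z², so the effective Rydberg energy is 13.6 × 9 = 122.4 eV.
ΔE = 122.4 × (1/1² − 1/4²) = 122.4 × 0.9375 = 114.8 eV.
λ = hc/ΔE = 1240 / 114.8 = 10.81 nm.

10.81 nm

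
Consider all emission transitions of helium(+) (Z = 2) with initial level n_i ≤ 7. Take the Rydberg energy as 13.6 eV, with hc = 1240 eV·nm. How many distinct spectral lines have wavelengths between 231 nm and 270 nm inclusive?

Enumerate all n_i → n_f pairs with 1 ≤ n_f < n_i ≤ 7 and compute λ = 1240 / [13.6·4·(1/n_f² − 1/n_i²)].
Lines falling in [231, 270] nm: 7→3 (251.3 nm).

1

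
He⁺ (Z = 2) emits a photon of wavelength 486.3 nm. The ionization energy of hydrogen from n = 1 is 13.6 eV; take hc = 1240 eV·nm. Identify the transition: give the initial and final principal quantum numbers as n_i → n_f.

The photon energy is ΔE = hc/λ = 1240 / 486.3 = 2.550 eV.
With Z = 2, ΔE = 54.40 × (1/n_f² − 1/n_i²), so 1/n_f² − 1/n_i² = 0.04687.
Trying n_f = 4 gives 1/n_i² = 0.01563, i.e. n_i ≈ 8; this pair matches.

n_i = 8, n_f = 4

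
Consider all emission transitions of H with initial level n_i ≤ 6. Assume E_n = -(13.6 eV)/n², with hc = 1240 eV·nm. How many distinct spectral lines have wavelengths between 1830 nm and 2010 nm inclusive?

1

Enumerate all n_i → n_f pairs with 1 ≤ n_f < n_i ≤ 6 and compute λ = 1240 / [13.6·1·(1/n_f² − 1/n_i²)].
Lines falling in [1830, 2010] nm: 4→3 (1876 nm).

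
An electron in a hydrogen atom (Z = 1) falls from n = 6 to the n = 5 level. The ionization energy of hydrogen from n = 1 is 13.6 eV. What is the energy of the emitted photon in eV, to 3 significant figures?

0.166 eV

E_6 = −13.60/36 = −0.3778 eV and E_5 = −13.60/25 = −0.5440 eV.
The photon energy is |E_6 − E_5| = 0.166 eV.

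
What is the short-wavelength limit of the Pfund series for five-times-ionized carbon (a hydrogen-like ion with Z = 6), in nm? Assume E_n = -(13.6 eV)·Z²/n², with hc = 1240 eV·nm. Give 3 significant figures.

The Pfund series has lower level n_f = 5; the series limit corresponds to n_i → ∞.
ΔE_max = 13.6 × 36 / 5² = 19.58 eV.
λ_min = 1240 / 19.58 = 63.3 nm.

63.3 nm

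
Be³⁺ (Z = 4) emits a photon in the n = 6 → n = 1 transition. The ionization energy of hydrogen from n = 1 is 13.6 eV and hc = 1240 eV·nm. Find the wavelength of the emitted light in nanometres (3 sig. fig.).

For Z = 4 the level energies scale as Z², so the effective Rydberg energy is 13.6 × 16 = 217.6 eV.
ΔE = 217.6 × (1/1² − 1/6²) = 217.6 × 0.9722 = 211.6 eV.
λ = hc/ΔE = 1240 / 211.6 = 5.86 nm.

5.86 nm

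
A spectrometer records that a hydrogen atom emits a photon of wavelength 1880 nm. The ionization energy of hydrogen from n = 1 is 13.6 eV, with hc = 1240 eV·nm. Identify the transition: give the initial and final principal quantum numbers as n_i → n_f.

The photon energy is ΔE = hc/λ = 1240 / 1880 = 0.6596 eV.
With Z = 1, ΔE = 13.60 × (1/n_f² − 1/n_i²), so 1/n_f² − 1/n_i² = 0.04850.
Trying n_f = 3 gives 1/n_i² = 0.06261, i.e. n_i ≈ 4; this pair matches.

n_i = 4, n_f = 3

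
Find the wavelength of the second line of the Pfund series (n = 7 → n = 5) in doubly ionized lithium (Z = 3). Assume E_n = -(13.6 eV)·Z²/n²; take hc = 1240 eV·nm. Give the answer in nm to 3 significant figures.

The Pfund series terminates on n_f = 5; the second line has n_i = 5+2 = 7.
ΔE = 122.4 × (1/5² − 1/7²) = 2.398 eV.
λ = 1240 / 2.398 = 517 nm.

517 nm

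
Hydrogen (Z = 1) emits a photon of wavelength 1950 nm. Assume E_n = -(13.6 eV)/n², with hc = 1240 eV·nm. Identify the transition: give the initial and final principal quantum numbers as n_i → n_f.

The photon energy is ΔE = hc/λ = 1240 / 1950 = 0.6359 eV.
With Z = 1, ΔE = 13.60 × (1/n_f² − 1/n_i²), so 1/n_f² − 1/n_i² = 0.04676.
Trying n_f = 4 gives 1/n_i² = 0.01574, i.e. n_i ≈ 8; this pair matches.

n_i = 8, n_f = 4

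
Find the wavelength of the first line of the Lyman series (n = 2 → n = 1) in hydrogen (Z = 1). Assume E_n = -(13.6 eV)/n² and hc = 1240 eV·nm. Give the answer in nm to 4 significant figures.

121.6 nm

The Lyman series terminates on n_f = 1; the first line has n_i = 1+1 = 2.
ΔE = 13.60 × (1/1² − 1/2²) = 10.20 eV.
λ = 1240 / 10.20 = 121.6 nm.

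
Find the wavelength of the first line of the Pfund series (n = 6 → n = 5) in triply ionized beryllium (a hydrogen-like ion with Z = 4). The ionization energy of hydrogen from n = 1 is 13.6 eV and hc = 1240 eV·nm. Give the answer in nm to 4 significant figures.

466.2 nm

The Pfund series terminates on n_f = 5; the first line has n_i = 5+1 = 6.
ΔE = 217.6 × (1/5² − 1/6²) = 2.660 eV.
λ = 1240 / 2.660 = 466.2 nm.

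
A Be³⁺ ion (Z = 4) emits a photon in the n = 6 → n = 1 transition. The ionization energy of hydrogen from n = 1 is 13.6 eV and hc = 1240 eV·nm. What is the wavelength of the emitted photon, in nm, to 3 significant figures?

For Z = 4 the level energies scale as Z², so the effective Rydberg energy is 13.6 × 16 = 217.6 eV.
ΔE = 217.6 × (1/1² − 1/6²) = 217.6 × 0.9722 = 211.6 eV.
λ = hc/ΔE = 1240 / 211.6 = 5.86 nm.

5.86 nm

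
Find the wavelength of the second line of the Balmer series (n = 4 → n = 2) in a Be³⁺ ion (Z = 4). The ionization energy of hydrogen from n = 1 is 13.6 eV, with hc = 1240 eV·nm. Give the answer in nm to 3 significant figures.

The Balmer series terminates on n_f = 2; the second line has n_i = 2+2 = 4.
ΔE = 217.6 × (1/2² − 1/4²) = 40.80 eV.
λ = 1240 / 40.80 = 30.4 nm.

30.4 nm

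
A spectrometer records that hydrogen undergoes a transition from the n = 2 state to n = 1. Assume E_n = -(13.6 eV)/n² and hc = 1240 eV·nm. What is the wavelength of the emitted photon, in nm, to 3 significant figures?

122 nm

ΔE = 13.60 × (1/1² − 1/2²) = 13.60 × 0.7500 = 10.20 eV.
λ = hc/ΔE = 1240 / 10.20 = 122 nm.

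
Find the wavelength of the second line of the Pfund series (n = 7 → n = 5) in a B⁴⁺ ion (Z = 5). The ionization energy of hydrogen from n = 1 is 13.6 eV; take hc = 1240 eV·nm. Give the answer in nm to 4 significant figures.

186.2 nm

The Pfund series terminates on n_f = 5; the second line has n_i = 5+2 = 7.
ΔE = 340.0 × (1/5² − 1/7²) = 6.661 eV.
λ = 1240 / 6.661 = 186.2 nm.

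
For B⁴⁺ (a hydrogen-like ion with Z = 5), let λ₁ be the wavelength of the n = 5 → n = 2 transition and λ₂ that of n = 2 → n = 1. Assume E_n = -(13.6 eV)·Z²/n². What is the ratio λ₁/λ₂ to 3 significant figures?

λ ∝ 1/ΔE ∝ 1/(1/n_f² − 1/n_i²), and the Z² and hc factors cancel in the ratio.
λ₁/λ₂ = (1/1² − 1/2²)/(1/2² − 1/5²) = 0.7500/0.2100 = 3.57.

3.57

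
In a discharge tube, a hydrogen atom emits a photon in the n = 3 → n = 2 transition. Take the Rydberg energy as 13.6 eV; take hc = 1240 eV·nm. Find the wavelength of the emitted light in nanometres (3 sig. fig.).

656 nm

ΔE = 13.60 × (1/2² − 1/3²) = 13.60 × 0.1389 = 1.889 eV.
λ = hc/ΔE = 1240 / 1.889 = 656 nm.
This line belongs to the Balmer series.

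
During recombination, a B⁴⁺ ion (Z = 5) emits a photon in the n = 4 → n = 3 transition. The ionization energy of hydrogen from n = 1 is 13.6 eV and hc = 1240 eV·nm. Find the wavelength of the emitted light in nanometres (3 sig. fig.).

For Z = 5 the level energies scale as Z², so the effective Rydberg energy is 13.6 × 25 = 340.0 eV.
ΔE = 340.0 × (1/3² − 1/4²) = 340.0 × 0.04861 = 16.53 eV.
λ = hc/ΔE = 1240 / 16.53 = 75.0 nm.

75.0 nm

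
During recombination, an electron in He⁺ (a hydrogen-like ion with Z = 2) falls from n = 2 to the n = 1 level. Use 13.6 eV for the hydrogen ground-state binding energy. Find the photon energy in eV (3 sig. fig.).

40.8 eV

The Bohr energies scale as Z², so for Z = 2: E_n = −54.40/n² eV.
E_2 = −54.40/4 = −13.60 eV and E_1 = −54.40/1 = −54.40 eV.
The photon energy is |E_2 − E_1| = 40.8 eV.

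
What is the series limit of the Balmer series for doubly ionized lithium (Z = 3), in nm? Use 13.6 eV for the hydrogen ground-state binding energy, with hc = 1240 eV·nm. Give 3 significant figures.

The Balmer series has lower level n_f = 2; the series limit corresponds to n_i → ∞.
ΔE_max = 13.6 × 9 / 2² = 30.60 eV.
λ_min = 1240 / 30.60 = 40.5 nm.

40.5 nm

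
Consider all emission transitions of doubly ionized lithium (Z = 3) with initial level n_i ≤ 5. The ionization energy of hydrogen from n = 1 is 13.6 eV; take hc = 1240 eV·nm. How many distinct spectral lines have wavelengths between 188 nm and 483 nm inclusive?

Enumerate all n_i → n_f pairs with 1 ≤ n_f < n_i ≤ 5 and compute λ = 1240 / [13.6·9·(1/n_f² − 1/n_i²)].
Lines falling in [188, 483] nm: 4→3 (208.4 nm), 5→4 (450.3 nm).

2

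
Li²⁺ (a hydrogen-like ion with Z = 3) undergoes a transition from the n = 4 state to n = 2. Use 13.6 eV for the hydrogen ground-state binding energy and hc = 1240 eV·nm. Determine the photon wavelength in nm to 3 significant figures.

54.0 nm

For Z = 3 the level energies scale as Z², so the effective Rydberg energy is 13.6 × 9 = 122.4 eV.
ΔE = 122.4 × (1/2² − 1/4²) = 122.4 × 0.1875 = 22.95 eV.
λ = hc/ΔE = 1240 / 22.95 = 54.0 nm.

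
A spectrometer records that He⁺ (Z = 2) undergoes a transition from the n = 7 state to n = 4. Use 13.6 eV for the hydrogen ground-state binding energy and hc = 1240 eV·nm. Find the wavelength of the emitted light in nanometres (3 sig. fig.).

For Z = 2 the level energies scale as Z², so the effective Rydberg energy is 13.6 × 4 = 54.40 eV.
ΔE = 54.40 × (1/4² − 1/7²) = 54.40 × 0.04209 = 2.290 eV.
λ = hc/ΔE = 1240 / 2.290 = 542 nm.

542 nm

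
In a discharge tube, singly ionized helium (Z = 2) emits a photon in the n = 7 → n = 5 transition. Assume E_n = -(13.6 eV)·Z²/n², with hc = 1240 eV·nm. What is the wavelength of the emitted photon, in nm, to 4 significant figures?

1163 nm

For Z = 2 the level energies scale as Z², so the effective Rydberg energy is 13.6 × 4 = 54.40 eV.
ΔE = 54.40 × (1/5² − 1/7²) = 54.40 × 0.01959 = 1.066 eV.
λ = hc/ΔE = 1240 / 1.066 = 1163 nm.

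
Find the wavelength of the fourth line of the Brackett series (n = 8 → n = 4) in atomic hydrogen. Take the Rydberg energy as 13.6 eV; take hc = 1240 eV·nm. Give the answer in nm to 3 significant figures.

1950 nm

The Brackett series terminates on n_f = 4; the fourth line has n_i = 4+4 = 8.
ΔE = 13.60 × (1/4² − 1/8²) = 0.6375 eV.
λ = 1240 / 0.6375 = 1950 nm.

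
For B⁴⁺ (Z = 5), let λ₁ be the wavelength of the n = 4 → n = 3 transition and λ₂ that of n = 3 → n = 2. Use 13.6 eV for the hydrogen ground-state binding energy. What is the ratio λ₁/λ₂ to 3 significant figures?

λ ∝ 1/ΔE ∝ 1/(1/n_f² − 1/n_i²), and the Z² and hc factors cancel in the ratio.
λ₁/λ₂ = (1/2² − 1/3²)/(1/3² − 1/4²) = 0.1389/0.04861 = 2.86.

2.86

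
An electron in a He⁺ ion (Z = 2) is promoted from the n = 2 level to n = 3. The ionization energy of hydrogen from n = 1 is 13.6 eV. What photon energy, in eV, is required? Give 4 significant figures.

7.556 eV

The Bohr energies scale as Z², so for Z = 2: E_n = −54.40/n² eV.
E_3 = −54.40/9 = −6.044 eV and E_2 = −54.40/4 = −13.60 eV.
The photon energy is |E_3 − E_2| = 7.556 eV.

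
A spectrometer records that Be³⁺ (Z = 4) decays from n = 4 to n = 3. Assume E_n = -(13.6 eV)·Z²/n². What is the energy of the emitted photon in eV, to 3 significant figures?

10.6 eV

The Bohr energies scale as Z², so for Z = 4: E_n = −217.6/n² eV.
E_4 = −217.6/16 = −13.60 eV and E_3 = −217.6/9 = −24.18 eV.
The photon energy is |E_4 − E_3| = 10.6 eV.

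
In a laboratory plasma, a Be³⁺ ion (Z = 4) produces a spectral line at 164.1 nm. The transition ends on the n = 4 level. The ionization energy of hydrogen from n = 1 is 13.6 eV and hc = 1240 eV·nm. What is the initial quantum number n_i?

n_i = 6

The photon energy is ΔE = hc/λ = 1240 / 164.1 = 7.556 eV.
With Z = 4, ΔE = 217.6 × (1/n_f² − 1/n_i²), so 1/n_f² − 1/n_i² = 0.03473.
With n_f = 4: 1/n_i² = 1/16 − 0.03473 = 0.02777, so n_i ≈ 6.00.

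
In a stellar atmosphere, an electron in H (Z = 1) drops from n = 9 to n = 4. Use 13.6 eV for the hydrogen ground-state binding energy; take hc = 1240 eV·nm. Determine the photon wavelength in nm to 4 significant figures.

ΔE = 13.60 × (1/4² − 1/9²) = 13.60 × 0.05015 = 0.6821 eV.
λ = hc/ΔE = 1240 / 0.6821 = 1818 nm.

1818 nm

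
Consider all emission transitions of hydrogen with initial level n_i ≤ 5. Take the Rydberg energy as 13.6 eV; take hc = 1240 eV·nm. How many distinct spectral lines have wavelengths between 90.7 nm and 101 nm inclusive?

2

Enumerate all n_i → n_f pairs with 1 ≤ n_f < n_i ≤ 5 and compute λ = 1240 / [13.6·1·(1/n_f² − 1/n_i²)].
Lines falling in [90.7, 101] nm: 5→1 (94.98 nm), 4→1 (97.25 nm).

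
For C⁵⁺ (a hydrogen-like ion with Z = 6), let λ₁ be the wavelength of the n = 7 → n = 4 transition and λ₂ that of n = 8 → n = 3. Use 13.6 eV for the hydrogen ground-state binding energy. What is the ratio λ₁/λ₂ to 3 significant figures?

λ ∝ 1/ΔE ∝ 1/(1/n_f² − 1/n_i²), and the Z² and hc factors cancel in the ratio.
λ₁/λ₂ = (1/3² − 1/8²)/(1/4² − 1/7²) = 0.09549/0.04209 = 2.27.

2.27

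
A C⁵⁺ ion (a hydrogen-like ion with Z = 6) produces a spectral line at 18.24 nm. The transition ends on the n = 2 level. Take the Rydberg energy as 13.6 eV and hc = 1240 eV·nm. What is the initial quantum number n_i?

n_i = 3

The photon energy is ΔE = hc/λ = 1240 / 18.24 = 67.98 eV.
With Z = 6, ΔE = 489.6 × (1/n_f² − 1/n_i²), so 1/n_f² − 1/n_i² = 0.1389.
With n_f = 2: 1/n_i² = 1/4 − 0.1389 = 0.1111, so n_i ≈ 3.00.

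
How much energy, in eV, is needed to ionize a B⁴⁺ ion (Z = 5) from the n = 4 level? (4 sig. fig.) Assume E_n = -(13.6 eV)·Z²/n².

21.25 eV

E_n = −13.6 Z²/n² = −340.0/n² eV for Z = 5.
E_4 = −340.0/16 = −21.25 eV, so ionization (to E = 0) requires 21.25 eV.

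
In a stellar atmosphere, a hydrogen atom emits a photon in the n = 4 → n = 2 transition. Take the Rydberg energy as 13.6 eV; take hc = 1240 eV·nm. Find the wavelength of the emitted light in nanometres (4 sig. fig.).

486.3 nm

ΔE = 13.60 × (1/2² − 1/4²) = 13.60 × 0.1875 = 2.550 eV.
λ = hc/ΔE = 1240 / 2.550 = 486.3 nm.
This line belongs to the Balmer series.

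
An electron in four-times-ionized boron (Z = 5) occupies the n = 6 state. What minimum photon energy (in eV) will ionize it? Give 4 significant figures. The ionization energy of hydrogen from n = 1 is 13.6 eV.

9.444 eV

E_n = −13.6 Z²/n² = −340.0/n² eV for Z = 5.
E_6 = −340.0/36 = −9.444 eV, so ionization (to E = 0) requires 9.444 eV.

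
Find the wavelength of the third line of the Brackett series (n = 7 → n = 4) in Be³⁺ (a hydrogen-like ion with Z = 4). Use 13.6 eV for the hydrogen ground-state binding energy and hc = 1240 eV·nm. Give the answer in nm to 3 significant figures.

The Brackett series terminates on n_f = 4; the third line has n_i = 4+3 = 7.
ΔE = 217.6 × (1/4² − 1/7²) = 9.159 eV.
λ = 1240 / 9.159 = 135 nm.

135 nm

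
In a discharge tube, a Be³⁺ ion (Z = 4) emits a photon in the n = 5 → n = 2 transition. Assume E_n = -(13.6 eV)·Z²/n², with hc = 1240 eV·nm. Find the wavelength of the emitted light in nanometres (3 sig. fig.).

27.1 nm

For Z = 4 the level energies scale as Z², so the effective Rydberg energy is 13.6 × 16 = 217.6 eV.
ΔE = 217.6 × (1/2² − 1/5²) = 217.6 × 0.2100 = 45.70 eV.
λ = hc/ΔE = 1240 / 45.70 = 27.1 nm.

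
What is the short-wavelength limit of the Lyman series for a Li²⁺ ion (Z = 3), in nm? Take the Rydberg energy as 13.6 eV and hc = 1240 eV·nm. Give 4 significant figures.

10.13 nm

The Lyman series has lower level n_f = 1; the series limit corresponds to n_i → ∞.
ΔE_max = 13.6 × 9 / 1² = 122.4 eV.
λ_min = 1240 / 122.4 = 10.13 nm.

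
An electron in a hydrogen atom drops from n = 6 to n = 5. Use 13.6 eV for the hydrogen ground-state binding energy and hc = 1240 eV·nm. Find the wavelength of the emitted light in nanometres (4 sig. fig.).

7460 nm

ΔE = 13.60 × (1/5² − 1/6²) = 13.60 × 0.01222 = 0.1662 eV.
λ = hc/ΔE = 1240 / 0.1662 = 7460 nm.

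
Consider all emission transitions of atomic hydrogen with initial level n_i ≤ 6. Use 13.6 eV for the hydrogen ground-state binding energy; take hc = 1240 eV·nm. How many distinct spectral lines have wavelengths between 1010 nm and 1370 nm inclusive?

2

Enumerate all n_i → n_f pairs with 1 ≤ n_f < n_i ≤ 6 and compute λ = 1240 / [13.6·1·(1/n_f² − 1/n_i²)].
Lines falling in [1010, 1370] nm: 6→3 (1094 nm), 5→3 (1282 nm).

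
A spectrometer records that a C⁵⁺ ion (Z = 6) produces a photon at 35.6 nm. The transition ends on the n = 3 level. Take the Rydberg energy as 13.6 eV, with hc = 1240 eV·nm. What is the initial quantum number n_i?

n_i = 5

The photon energy is ΔE = hc/λ = 1240 / 35.6 = 34.83 eV.
With Z = 6, ΔE = 489.6 × (1/n_f² − 1/n_i²), so 1/n_f² − 1/n_i² = 0.07114.
With n_f = 3: 1/n_i² = 1/9 − 0.07114 = 0.03997, so n_i ≈ 5.00.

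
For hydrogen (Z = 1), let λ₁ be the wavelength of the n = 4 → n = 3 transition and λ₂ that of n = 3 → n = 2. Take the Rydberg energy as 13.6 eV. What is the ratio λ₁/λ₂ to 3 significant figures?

2.86

λ ∝ 1/ΔE ∝ 1/(1/n_f² − 1/n_i²), and the Z² and hc factors cancel in the ratio.
λ₁/λ₂ = (1/2² − 1/3²)/(1/3² − 1/4²) = 0.1389/0.04861 = 2.86.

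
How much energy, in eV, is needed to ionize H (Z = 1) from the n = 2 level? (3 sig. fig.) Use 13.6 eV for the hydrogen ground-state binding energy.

3.40 eV

E_2 = −13.60/4 = −3.40 eV, so ionization (to E = 0) requires 3.40 eV.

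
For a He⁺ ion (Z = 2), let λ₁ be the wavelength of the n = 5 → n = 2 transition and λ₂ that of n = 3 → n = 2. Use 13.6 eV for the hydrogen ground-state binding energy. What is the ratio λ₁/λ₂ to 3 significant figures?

λ ∝ 1/ΔE ∝ 1/(1/n_f² − 1/n_i²), and the Z² and hc factors cancel in the ratio.
λ₁/λ₂ = (1/2² − 1/3²)/(1/2² − 1/5²) = 0.1389/0.2100 = 0.661.

0.661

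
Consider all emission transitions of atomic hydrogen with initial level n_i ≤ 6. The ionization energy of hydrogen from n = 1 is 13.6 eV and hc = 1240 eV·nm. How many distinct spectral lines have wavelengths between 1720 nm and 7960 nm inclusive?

4

Enumerate all n_i → n_f pairs with 1 ≤ n_f < n_i ≤ 6 and compute λ = 1240 / [13.6·1·(1/n_f² − 1/n_i²)].
Lines falling in [1720, 7960] nm: 4→3 (1876 nm), 6→4 (2626 nm), 5→4 (4052 nm), 6→5 (7460 nm).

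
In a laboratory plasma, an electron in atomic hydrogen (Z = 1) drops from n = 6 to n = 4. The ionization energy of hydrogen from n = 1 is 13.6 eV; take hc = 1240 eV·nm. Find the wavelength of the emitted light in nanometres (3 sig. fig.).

2630 nm

ΔE = 13.60 × (1/4² − 1/6²) = 13.60 × 0.03472 = 0.4722 eV.
λ = hc/ΔE = 1240 / 0.4722 = 2630 nm.
This line belongs to the Brackett series.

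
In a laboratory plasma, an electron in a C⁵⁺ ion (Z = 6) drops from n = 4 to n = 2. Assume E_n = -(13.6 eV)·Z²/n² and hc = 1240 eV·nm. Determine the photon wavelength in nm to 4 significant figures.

13.51 nm

For Z = 6 the level energies scale as Z², so the effective Rydberg energy is 13.6 × 36 = 489.6 eV.
ΔE = 489.6 × (1/2² − 1/4²) = 489.6 × 0.1875 = 91.80 eV.
λ = hc/ΔE = 1240 / 91.80 = 13.51 nm.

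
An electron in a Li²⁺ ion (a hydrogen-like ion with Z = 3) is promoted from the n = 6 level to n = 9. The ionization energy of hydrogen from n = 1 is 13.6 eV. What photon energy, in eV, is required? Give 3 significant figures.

1.89 eV

The Bohr energies scale as Z², so for Z = 3: E_n = −122.4/n² eV.
E_9 = −122.4/81 = −1.511 eV and E_6 = −122.4/36 = −3.400 eV.
The photon energy is |E_9 − E_6| = 1.89 eV.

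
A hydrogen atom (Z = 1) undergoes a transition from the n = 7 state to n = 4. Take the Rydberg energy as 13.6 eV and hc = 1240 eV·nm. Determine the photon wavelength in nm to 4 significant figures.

ΔE = 13.60 × (1/4² − 1/7²) = 13.60 × 0.04209 = 0.5724 eV.
λ = hc/ΔE = 1240 / 0.5724 = 2166 nm.
This line belongs to the Brackett series.

2166 nm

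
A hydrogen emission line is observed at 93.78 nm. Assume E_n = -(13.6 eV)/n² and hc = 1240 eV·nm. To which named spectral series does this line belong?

Lyman

ΔE = 1240/93.78 = 13.22 eV.
This matches 13.6 × (1/1² − 1/6²), so n_f = 1: the Lyman series.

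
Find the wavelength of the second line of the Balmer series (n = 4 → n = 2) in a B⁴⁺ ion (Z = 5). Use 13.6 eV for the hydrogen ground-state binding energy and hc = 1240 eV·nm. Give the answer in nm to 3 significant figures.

19.5 nm

The Balmer series terminates on n_f = 2; the second line has n_i = 2+2 = 4.
ΔE = 340.0 × (1/2² − 1/4²) = 63.75 eV.
λ = 1240 / 63.75 = 19.5 nm.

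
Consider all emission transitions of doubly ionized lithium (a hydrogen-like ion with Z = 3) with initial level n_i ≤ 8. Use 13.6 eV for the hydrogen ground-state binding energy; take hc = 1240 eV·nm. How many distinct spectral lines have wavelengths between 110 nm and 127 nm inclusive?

2

Enumerate all n_i → n_f pairs with 1 ≤ n_f < n_i ≤ 8 and compute λ = 1240 / [13.6·9·(1/n_f² − 1/n_i²)].
Lines falling in [110, 127] nm: 7→3 (111.7 nm), 6→3 (121.6 nm).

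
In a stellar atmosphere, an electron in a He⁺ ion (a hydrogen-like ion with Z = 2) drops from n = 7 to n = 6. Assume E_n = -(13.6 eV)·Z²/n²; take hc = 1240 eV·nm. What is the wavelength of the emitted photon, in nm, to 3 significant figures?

For Z = 2 the level energies scale as Z², so the effective Rydberg energy is 13.6 × 4 = 54.40 eV.
ΔE = 54.40 × (1/6² − 1/7²) = 54.40 × 0.007370 = 0.4009 eV.
λ = hc/ΔE = 1240 / 0.4009 = 3090 nm.

3090 nm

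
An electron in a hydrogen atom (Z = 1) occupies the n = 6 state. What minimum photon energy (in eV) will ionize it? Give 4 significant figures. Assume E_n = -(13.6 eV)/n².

0.3778 eV

E_6 = −13.60/36 = −0.3778 eV, so ionization (to E = 0) requires 0.3778 eV.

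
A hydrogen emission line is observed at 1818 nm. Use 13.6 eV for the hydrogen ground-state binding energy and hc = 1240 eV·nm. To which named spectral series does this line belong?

ΔE = 1240/1818 = 0.6821 eV.
This matches 13.6 × (1/4² − 1/9²), so n_f = 4: the Brackett series.

Brackett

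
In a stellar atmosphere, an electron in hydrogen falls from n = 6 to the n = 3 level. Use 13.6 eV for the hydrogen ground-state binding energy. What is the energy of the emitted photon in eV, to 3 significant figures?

1.13 eV

E_6 = −13.60/36 = −0.3778 eV and E_3 = −13.60/9 = −1.511 eV.
The photon energy is |E_6 − E_3| = 1.13 eV.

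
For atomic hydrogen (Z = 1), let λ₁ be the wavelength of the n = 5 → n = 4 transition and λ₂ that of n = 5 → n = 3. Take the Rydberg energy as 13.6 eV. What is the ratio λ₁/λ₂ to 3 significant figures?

3.16

λ ∝ 1/ΔE ∝ 1/(1/n_f² − 1/n_i²), and the Z² and hc factors cancel in the ratio.
λ₁/λ₂ = (1/3² − 1/5²)/(1/4² − 1/5²) = 0.07111/0.02250 = 3.16.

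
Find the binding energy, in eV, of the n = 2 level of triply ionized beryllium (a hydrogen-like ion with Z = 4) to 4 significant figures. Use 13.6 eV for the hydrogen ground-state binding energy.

54.40 eV

E_n = −13.6 Z²/n² = −217.6/n² eV for Z = 4.
E_2 = −217.6/4 = −54.40 eV, so ionization (to E = 0) requires 54.40 eV.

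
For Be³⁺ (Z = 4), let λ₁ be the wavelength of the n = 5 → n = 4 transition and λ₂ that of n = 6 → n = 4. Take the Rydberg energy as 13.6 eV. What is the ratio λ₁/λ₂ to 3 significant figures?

1.54

λ ∝ 1/ΔE ∝ 1/(1/n_f² − 1/n_i²), and the Z² and hc factors cancel in the ratio.
λ₁/λ₂ = (1/4² − 1/6²)/(1/4² − 1/5²) = 0.03472/0.02250 = 1.54.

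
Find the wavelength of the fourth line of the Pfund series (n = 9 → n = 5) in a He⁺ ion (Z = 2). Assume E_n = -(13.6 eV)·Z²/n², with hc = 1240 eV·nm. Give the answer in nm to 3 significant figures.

824 nm

The Pfund series terminates on n_f = 5; the fourth line has n_i = 5+4 = 9.
ΔE = 54.40 × (1/5² − 1/9²) = 1.504 eV.
λ = 1240 / 1.504 = 824 nm.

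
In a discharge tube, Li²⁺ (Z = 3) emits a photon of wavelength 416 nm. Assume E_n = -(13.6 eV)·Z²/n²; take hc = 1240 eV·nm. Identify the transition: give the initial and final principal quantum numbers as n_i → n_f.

n_i = 8, n_f = 5

The photon energy is ΔE = hc/λ = 1240 / 416 = 2.981 eV.
With Z = 3, ΔE = 122.4 × (1/n_f² − 1/n_i²), so 1/n_f² − 1/n_i² = 0.02435.
Trying n_f = 5 gives 1/n_i² = 0.01565, i.e. n_i ≈ 8; this pair matches.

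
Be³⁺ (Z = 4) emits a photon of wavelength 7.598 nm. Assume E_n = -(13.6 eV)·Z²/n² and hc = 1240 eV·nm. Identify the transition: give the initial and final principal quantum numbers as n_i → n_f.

n_i = 2, n_f = 1

The photon energy is ΔE = hc/λ = 1240 / 7.598 = 163.2 eV.
With Z = 4, ΔE = 217.6 × (1/n_f² − 1/n_i²), so 1/n_f² − 1/n_i² = 0.7500.
Trying n_f = 1 gives 1/n_i² = 0.2500, i.e. n_i ≈ 2; this pair matches.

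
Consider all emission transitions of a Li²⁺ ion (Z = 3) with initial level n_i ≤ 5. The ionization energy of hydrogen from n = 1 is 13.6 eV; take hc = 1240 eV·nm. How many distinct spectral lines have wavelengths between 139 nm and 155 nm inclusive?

1

Enumerate all n_i → n_f pairs with 1 ≤ n_f < n_i ≤ 5 and compute λ = 1240 / [13.6·9·(1/n_f² − 1/n_i²)].
Lines falling in [139, 155] nm: 5→3 (142.5 nm).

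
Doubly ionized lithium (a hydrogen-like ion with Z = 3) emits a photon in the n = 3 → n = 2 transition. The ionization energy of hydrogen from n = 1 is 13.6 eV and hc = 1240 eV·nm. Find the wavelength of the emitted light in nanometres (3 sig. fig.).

72.9 nm

For Z = 3 the level energies scale as Z², so the effective Rydberg energy is 13.6 × 9 = 122.4 eV.
ΔE = 122.4 × (1/2² − 1/3²) = 122.4 × 0.1389 = 17.00 eV.
λ = hc/ΔE = 1240 / 17.00 = 72.9 nm.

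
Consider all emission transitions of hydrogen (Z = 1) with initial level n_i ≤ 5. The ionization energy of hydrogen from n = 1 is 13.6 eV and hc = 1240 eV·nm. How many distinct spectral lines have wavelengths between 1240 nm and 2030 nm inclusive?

2

Enumerate all n_i → n_f pairs with 1 ≤ n_f < n_i ≤ 5 and compute λ = 1240 / [13.6·1·(1/n_f² − 1/n_i²)].
Lines falling in [1240, 2030] nm: 5→3 (1282 nm), 4→3 (1876 nm).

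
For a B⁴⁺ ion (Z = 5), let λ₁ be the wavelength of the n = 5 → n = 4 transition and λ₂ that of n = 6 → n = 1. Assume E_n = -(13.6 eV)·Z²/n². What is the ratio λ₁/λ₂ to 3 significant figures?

43.2

λ ∝ 1/ΔE ∝ 1/(1/n_f² − 1/n_i²), and the Z² and hc factors cancel in the ratio.
λ₁/λ₂ = (1/1² − 1/6²)/(1/4² − 1/5²) = 0.9722/0.02250 = 43.2.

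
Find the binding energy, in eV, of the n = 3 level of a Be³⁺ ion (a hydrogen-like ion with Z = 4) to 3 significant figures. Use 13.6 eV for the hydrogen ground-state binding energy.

24.2 eV

E_n = −13.6 Z²/n² = −217.6/n² eV for Z = 4.
E_3 = −217.6/9 = −24.2 eV, so ionization (to E = 0) requires 24.2 eV.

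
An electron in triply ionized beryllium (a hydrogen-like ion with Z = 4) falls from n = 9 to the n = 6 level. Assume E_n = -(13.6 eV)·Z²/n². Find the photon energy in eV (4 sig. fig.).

The Bohr energies scale as Z², so for Z = 4: E_n = −217.6/n² eV.
E_9 = −217.6/81 = −2.686 eV and E_6 = −217.6/36 = −6.044 eV.
The photon energy is |E_9 − E_6| = 3.358 eV.

3.358 eV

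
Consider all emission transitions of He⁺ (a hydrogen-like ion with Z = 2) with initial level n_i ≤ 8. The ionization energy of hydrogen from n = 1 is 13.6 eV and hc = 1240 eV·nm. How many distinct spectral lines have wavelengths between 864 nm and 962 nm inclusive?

1

Enumerate all n_i → n_f pairs with 1 ≤ n_f < n_i ≤ 8 and compute λ = 1240 / [13.6·4·(1/n_f² − 1/n_i²)].
Lines falling in [864, 962] nm: 8→5 (935.1 nm).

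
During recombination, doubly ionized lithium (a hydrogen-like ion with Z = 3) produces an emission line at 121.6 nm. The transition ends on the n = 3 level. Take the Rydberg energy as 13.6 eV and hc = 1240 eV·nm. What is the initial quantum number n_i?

The photon energy is ΔE = hc/λ = 1240 / 121.6 = 10.20 eV.
With Z = 3, ΔE = 122.4 × (1/n_f² − 1/n_i²), so 1/n_f² − 1/n_i² = 0.08331.
With n_f = 3: 1/n_i² = 1/9 − 0.08331 = 0.02780, so n_i ≈ 6.00.

n_i = 6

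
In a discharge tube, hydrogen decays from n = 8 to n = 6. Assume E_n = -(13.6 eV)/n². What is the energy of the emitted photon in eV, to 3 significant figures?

E_8 = −13.60/64 = −0.2125 eV and E_6 = −13.60/36 = −0.3778 eV.
The photon energy is |E_8 − E_6| = 0.165 eV.

0.165 eV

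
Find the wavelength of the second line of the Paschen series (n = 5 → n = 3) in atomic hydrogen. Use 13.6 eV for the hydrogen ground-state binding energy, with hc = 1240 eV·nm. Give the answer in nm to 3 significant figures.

The Paschen series terminates on n_f = 3; the second line has n_i = 3+2 = 5.
ΔE = 13.60 × (1/3² − 1/5²) = 0.9671 eV.
λ = 1240 / 0.9671 = 1280 nm.

1280 nm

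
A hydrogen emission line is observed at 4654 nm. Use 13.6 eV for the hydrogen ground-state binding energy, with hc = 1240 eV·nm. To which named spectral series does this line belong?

ΔE = 1240/4654 = 0.2664 eV.
This matches 13.6 × (1/5² − 1/7²), so n_f = 5: the Pfund series.

Pfund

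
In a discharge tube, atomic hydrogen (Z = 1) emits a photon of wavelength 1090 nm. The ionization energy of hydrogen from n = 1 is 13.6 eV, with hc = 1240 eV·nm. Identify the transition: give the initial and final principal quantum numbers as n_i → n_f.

n_i = 6, n_f = 3

The photon energy is ΔE = hc/λ = 1240 / 1090 = 1.138 eV.
With Z = 1, ΔE = 13.60 × (1/n_f² − 1/n_i²), so 1/n_f² − 1/n_i² = 0.08365.
Trying n_f = 3 gives 1/n_i² = 0.02746, i.e. n_i ≈ 6; this pair matches.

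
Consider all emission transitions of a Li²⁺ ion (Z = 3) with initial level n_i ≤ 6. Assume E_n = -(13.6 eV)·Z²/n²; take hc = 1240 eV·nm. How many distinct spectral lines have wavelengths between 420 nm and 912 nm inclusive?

2

Enumerate all n_i → n_f pairs with 1 ≤ n_f < n_i ≤ 6 and compute λ = 1240 / [13.6·9·(1/n_f² − 1/n_i²)].
Lines falling in [420, 912] nm: 5→4 (450.3 nm), 6→5 (828.9 nm).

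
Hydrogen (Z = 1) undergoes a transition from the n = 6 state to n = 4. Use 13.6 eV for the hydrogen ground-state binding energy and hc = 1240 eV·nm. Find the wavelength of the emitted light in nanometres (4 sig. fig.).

2626 nm

ΔE = 13.60 × (1/4² − 1/6²) = 13.60 × 0.03472 = 0.4722 eV.
λ = hc/ΔE = 1240 / 0.4722 = 2626 nm.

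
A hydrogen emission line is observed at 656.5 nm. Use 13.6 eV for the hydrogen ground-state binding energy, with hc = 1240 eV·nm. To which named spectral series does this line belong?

Balmer

ΔE = 1240/656.5 = 1.889 eV.
This matches 13.6 × (1/2² − 1/3²), so n_f = 2: the Balmer series.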